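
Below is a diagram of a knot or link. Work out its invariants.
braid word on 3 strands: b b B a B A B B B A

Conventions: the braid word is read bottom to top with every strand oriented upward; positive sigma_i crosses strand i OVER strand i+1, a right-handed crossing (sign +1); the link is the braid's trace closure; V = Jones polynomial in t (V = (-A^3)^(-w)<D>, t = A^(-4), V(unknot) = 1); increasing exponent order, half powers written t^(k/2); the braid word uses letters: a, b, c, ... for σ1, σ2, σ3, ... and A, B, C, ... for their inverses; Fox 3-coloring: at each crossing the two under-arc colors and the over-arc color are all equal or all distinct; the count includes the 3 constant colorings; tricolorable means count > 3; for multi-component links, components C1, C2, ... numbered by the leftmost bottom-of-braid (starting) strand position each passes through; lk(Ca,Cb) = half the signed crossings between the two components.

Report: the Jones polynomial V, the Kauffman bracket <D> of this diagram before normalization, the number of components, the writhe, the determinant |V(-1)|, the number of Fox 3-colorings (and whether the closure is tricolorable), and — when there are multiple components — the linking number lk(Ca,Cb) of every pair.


Jones polynomial: V(t) = t^-5 + 2t^-3 + t^-1
<D> = A^-8 + 2 + A^8; writhe -4
components 3, writhe -4 (10 crossings)
linking number lk(C1,C2) = -1
lk(C1,C3): -1
lk(C2,C3) = 0
3-colorings: 3 of 3^10, det 4 — not tricolorable
note: |V(-1)| = 4: so not tricolorable, since 3 does not divide 4


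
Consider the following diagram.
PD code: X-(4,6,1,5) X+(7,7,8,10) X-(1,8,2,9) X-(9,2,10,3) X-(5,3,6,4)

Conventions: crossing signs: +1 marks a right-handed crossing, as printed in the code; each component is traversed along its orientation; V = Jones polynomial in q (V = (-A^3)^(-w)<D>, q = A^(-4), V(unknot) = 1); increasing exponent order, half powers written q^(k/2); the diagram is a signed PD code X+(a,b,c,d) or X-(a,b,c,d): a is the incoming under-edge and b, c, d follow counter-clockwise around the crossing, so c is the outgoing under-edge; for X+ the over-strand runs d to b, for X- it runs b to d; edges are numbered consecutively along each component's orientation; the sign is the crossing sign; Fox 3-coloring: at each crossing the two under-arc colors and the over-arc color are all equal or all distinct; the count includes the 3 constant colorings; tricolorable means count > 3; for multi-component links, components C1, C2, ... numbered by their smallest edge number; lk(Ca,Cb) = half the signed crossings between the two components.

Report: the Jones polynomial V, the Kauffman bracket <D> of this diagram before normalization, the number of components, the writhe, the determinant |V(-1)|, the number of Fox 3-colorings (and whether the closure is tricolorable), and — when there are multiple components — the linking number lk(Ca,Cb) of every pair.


Jones polynomial: V(q) = q^-5 + 2q^-3 + q^-1
<D> = -A^-5 - 2A^3 - A^11; writhe -3
components 3, writhe -3 (5 crossings)
linking number lk(C1,C2) = -1
lk(C1,C3): -1
lk(C2,C3) = 0
3-colorings: 3 of 3^5, det 4 — not tricolorable
note: det 4 = |V(-1)|; not divisible by 3, so not tricolorable


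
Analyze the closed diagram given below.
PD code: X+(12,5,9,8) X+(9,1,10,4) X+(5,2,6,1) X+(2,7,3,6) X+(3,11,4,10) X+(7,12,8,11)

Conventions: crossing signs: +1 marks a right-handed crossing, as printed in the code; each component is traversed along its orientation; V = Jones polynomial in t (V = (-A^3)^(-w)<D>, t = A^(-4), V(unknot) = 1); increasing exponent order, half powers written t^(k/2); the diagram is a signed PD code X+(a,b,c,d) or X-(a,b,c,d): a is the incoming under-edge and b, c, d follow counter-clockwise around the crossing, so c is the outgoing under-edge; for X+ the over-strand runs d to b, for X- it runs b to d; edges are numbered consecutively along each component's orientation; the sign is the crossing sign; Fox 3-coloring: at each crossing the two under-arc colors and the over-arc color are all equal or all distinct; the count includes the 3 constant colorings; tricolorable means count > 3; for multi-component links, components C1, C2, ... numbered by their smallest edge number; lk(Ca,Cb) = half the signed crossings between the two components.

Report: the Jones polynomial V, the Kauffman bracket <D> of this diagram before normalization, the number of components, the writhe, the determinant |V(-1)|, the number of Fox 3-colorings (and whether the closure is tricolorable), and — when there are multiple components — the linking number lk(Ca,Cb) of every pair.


V(t) = t^2 + t^4 + 2t^6
bracket: 2A^-6 + A^2 + A^10, w = +6
3 components, writhe +6, over 6 crossings
lk(C1,C2) = +1
linking number lk(C1,C3) = +1
lk(C2,C3): +1
det 4, colorings 3 of 3^6 — not tricolorable
observation: w = +6 shifts under R1 moves; the (-A^3)^(-6) factor cancels that in V


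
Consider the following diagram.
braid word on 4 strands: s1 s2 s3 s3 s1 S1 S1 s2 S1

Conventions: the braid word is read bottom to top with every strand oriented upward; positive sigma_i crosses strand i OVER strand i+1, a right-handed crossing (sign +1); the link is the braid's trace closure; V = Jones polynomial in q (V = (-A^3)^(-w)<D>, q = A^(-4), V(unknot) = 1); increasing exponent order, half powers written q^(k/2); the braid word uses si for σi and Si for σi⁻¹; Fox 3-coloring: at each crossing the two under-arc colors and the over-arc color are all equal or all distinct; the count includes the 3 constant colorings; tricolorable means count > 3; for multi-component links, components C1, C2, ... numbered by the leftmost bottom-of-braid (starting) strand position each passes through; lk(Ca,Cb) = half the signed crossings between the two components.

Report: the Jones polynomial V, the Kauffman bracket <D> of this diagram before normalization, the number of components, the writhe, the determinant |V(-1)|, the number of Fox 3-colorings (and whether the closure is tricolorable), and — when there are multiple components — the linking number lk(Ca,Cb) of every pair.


V = q + 2q^3 + q^5
<D> = -A^-11 - 2A^-3 - A^5 (w = +3)
3 components over 9 crossings, w = +3
lk(C1,C2): +1
lk(C1,C3) = +1
linking number lk(C2,C3) = 0
3 Fox colorings among 3^9, |V(-1)| = 4: not tricolorable
why: w = +3 (over 9 crossings) is diagram-only; (-A^3)^(-3) removes it from V


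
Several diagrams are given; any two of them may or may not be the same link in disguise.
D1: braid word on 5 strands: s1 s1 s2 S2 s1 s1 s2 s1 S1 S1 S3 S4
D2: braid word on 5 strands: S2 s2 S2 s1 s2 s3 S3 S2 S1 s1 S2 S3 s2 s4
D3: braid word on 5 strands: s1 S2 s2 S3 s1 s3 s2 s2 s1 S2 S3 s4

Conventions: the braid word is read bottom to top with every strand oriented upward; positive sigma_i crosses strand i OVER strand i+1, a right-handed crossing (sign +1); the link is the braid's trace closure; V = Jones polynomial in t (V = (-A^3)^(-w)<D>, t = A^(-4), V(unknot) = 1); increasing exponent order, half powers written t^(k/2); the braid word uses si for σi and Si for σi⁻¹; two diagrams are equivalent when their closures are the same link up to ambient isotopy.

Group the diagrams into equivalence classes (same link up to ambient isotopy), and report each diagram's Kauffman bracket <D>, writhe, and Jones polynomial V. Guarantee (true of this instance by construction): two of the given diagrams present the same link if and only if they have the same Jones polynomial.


classes: {D1} | {D2} | {D3}
V(D1) = t + t^3 - t^4  [12 crossings, <D> = -A^-10 + A^-6 + A^2, w = +2]
V(D2) = 1  (w 0, c 14, <D> = 1)
V(D3) = t - t^2 + 2t^3 - t^4 + t^5 - t^6  [12 crossings, <D> = -A^-12 + A^-8 - A^-4 + 2 - A^4 + A^8, w = +4]
note: comparing 3 Jones polynomials yields 3 groups


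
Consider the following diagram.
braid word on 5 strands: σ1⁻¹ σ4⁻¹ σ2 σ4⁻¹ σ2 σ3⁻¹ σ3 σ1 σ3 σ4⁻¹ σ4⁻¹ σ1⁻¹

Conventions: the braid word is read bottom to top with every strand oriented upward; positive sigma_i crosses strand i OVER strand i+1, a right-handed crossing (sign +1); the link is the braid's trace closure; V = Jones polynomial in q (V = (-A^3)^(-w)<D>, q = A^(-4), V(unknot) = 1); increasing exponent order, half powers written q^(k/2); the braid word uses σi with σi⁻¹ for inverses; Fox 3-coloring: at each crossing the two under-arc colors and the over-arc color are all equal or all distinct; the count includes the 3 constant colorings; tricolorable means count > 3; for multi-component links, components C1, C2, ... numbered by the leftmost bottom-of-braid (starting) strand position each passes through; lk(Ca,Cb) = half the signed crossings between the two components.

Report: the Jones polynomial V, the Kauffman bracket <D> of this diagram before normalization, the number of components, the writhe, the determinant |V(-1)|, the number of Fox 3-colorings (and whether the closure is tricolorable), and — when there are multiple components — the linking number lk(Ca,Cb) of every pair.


V(q) = q^-5 - q^-4 + 2q^-3 - q^-2 + 2q^-1 + q
bracket: A^-10 + 2A^-2 - A^2 + 2A^6 - A^10 + A^14, w = -2
3 components, writhe -2, over 12 crossings
lk(C1,C2) = +1
linking number lk(C1,C3) = 0
lk(C2,C3): -2
det 8, colorings 3 of 3^12 — not tricolorable
observation: the 3 component pairs carry total linking -1


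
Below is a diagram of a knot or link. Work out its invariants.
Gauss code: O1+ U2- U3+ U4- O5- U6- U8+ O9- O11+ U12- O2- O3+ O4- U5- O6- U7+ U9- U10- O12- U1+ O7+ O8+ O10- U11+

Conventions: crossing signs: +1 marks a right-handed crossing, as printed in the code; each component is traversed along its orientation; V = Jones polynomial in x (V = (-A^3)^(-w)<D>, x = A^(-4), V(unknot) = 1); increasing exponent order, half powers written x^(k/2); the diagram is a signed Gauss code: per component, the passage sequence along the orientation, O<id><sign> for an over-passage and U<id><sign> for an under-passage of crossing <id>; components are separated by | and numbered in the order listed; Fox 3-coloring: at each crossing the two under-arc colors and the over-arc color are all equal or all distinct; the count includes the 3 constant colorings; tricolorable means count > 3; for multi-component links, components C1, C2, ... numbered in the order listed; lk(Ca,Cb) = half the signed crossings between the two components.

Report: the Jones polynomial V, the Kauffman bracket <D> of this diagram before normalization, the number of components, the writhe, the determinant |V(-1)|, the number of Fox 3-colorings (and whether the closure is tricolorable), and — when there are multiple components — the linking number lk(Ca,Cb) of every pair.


V(x) = -x^-6 + 2x^-5 - 3x^-4 + 4x^-3 - 4x^-2 + 4x^-1 - 2 + 2x - x^2
bracket: -A^-14 + 2A^-10 - 2A^-6 + 4A^-2 - 4A^2 + 4A^6 - 3A^10 + 2A^14 - A^18, w = -2
1 component, writhe -2, over 12 crossings
det 23, colorings 3 of 3^12 — not tricolorable
observation: the span of V is 8, forcing >= 8 crossings in any diagram


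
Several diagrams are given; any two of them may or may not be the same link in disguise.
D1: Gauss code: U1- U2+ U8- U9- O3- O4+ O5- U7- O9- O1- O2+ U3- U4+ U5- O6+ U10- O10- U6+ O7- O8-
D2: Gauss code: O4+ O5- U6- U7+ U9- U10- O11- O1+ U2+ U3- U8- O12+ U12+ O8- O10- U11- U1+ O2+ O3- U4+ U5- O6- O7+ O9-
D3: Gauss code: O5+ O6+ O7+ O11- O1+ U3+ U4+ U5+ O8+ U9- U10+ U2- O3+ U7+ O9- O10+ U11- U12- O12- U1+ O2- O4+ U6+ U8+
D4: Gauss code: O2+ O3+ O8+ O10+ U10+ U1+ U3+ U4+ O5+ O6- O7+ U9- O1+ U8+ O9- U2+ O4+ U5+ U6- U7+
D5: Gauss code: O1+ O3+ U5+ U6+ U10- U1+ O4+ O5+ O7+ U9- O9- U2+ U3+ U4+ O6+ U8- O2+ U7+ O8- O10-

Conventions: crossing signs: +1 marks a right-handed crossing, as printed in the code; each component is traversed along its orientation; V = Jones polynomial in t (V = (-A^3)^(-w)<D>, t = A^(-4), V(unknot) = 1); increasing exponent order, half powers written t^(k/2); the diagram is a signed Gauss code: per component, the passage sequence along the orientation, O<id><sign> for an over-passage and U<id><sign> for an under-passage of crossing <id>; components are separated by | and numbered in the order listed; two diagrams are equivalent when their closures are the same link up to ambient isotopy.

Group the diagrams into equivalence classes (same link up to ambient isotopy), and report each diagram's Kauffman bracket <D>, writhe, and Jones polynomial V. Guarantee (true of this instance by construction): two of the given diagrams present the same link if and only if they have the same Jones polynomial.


equivalence classes: {D1} | {D2} | {D3, D4, D5}
D1 (bracket A^-8 + 1 - A^4; 10 crossings at w = -4): V = -t^-4 + t^-3 + t^-1
V(D2) = 1  [12 crossings, <D> = A^-6, w = -2]
D3 (bracket -A^-12 + A^-8 - A^-4 + 2 - A^4 + A^8; 12 crossings at w = +4): V = t - t^2 + 2t^3 - t^4 + t^5 - t^6
V(D4) = t - t^2 + 2t^3 - t^4 + t^5 - t^6  (w +6, c 10, <D> = -A^-6 + A^-2 - A^2 + 2A^6 - A^10 + A^14)
V(D5) = t - t^2 + 2t^3 - t^4 + t^5 - t^6  (w +4, c 10, <D> = -A^-12 + A^-8 - A^-4 + 2 - A^4 + A^8)
key observation: 3 values of V(t) split the 5 diagrams


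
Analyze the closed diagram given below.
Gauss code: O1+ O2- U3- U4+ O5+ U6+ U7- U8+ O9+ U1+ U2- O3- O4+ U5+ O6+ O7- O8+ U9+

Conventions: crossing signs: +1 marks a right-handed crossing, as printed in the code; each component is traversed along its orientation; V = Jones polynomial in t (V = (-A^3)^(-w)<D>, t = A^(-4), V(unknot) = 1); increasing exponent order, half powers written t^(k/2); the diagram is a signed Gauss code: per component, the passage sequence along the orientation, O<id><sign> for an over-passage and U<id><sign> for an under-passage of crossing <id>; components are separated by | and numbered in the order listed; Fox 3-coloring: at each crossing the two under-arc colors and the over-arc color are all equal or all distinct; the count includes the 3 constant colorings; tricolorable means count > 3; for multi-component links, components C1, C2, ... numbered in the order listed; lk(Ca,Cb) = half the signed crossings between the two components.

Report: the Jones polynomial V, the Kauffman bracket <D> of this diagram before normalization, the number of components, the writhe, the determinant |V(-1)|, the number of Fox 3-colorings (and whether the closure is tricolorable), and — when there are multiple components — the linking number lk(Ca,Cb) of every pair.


V = t + t^3 - t^4
<D> = A^-7 - A^-3 - A^5 (w = +3)
1 component over 9 crossings, w = +3
9 Fox colorings among 3^9, |V(-1)| = 3: tricolorable
why: det 3 = |V(-1)|; divisible by 3, so tricolorable


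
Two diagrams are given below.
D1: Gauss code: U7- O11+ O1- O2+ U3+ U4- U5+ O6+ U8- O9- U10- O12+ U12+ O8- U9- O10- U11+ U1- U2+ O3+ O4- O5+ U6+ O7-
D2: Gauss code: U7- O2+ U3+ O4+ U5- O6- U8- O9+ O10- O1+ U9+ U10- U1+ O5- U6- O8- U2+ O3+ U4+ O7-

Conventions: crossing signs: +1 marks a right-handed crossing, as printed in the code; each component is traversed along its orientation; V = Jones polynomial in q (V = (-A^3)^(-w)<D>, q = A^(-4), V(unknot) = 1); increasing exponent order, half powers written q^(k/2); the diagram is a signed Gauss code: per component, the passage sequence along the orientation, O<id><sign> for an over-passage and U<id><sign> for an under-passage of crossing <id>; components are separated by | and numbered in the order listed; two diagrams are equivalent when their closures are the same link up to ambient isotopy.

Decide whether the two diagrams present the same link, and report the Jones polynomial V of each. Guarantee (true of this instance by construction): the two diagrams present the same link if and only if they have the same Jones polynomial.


equivalent: yes
D1 (bracket -A^-12 + A^-8 - A^-4 + 3 - A^4 + A^8 - A^12; 12 crossings at w = 0): V = -q^-3 + q^-2 - q^-1 + 3 - q + q^2 - q^3
D2 (bracket -A^-12 + A^-8 - A^-4 + 3 - A^4 + A^8 - A^12; 10 crossings at w = 0): V = -q^-3 + q^-2 - q^-1 + 3 - q + q^2 - q^3
key observation: Reidemeister moves carry D1 (12 crossings) to D2 (10)


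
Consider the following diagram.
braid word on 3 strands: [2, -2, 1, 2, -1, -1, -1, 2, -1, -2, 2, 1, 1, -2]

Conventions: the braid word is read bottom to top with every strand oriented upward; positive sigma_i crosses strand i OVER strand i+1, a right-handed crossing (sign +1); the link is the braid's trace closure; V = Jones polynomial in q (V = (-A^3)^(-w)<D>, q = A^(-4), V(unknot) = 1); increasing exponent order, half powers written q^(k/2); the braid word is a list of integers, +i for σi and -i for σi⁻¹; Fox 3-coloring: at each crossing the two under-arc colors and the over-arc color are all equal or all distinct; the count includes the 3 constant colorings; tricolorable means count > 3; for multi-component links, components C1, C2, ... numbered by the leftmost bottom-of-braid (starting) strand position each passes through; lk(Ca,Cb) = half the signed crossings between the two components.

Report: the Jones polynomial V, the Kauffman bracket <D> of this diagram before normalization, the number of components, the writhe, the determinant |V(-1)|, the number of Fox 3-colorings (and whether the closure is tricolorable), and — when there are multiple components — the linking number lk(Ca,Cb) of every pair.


V(q) = q^-3 + q^-1 + q + q^3
bracket: A^-12 + A^-4 + A^4 + A^12, w = 0
3 components, writhe 0, over 14 crossings
lk(C1,C2) = +1
linking number lk(C1,C3) = +1
lk(C2,C3): -2
det 4, colorings 3 of 3^14 — not tricolorable
observation: summing lk over 3 pairs gives 0


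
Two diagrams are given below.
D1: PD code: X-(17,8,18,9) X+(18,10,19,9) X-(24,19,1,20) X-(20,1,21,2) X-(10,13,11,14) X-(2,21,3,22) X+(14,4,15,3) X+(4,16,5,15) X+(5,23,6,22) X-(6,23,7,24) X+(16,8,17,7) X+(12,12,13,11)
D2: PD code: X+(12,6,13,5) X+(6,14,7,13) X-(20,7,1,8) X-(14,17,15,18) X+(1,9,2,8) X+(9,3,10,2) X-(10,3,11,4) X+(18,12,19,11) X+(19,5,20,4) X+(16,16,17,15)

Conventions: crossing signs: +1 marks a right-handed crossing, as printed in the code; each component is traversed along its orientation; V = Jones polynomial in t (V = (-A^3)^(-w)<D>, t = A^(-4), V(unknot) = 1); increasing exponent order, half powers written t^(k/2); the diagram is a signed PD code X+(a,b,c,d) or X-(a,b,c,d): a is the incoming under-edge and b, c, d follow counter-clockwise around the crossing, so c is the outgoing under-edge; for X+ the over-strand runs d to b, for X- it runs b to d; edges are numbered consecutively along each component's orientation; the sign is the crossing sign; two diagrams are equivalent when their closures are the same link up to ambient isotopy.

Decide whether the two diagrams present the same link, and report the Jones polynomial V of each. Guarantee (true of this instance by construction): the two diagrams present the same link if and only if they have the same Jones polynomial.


equivalent: no
V(D1) = -t^-3 + t^-2 - t^-1 + 3 - t + t^2 - t^3  (w 0, c 12, <D> = -A^-12 + A^-8 - A^-4 + 3 - A^4 + A^8 - A^12)
V(D2) = t + t^3 - t^4  (w +4, c 10, <D> = -A^-4 + 1 + A^8)
why: V(t) takes 2 values over 2 diagrams, fixing the grouping


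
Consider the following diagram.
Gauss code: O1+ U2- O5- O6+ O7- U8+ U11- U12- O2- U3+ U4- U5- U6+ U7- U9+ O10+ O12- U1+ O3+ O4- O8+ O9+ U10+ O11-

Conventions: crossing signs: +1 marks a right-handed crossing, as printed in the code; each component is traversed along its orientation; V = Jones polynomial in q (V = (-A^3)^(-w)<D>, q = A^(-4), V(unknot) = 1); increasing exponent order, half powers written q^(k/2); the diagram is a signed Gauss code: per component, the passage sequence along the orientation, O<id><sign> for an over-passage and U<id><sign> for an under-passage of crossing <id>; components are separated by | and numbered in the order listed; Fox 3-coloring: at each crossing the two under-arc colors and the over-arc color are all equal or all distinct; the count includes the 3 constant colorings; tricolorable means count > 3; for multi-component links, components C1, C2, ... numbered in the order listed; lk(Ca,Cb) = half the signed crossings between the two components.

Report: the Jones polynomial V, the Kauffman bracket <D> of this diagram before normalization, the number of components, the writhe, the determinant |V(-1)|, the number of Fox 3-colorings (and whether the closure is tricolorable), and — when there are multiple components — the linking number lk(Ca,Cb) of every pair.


V = -q^-3 + q^-2 - q^-1 + 3 - q + q^2 - q^3
<D> = -A^-12 + A^-8 - A^-4 + 3 - A^4 + A^8 - A^12 (w = 0)
1 component over 12 crossings, w = 0
27 Fox colorings among 3^12, |V(-1)| = 9: tricolorable
why: palindromic: swapping q for 1/q fixes V


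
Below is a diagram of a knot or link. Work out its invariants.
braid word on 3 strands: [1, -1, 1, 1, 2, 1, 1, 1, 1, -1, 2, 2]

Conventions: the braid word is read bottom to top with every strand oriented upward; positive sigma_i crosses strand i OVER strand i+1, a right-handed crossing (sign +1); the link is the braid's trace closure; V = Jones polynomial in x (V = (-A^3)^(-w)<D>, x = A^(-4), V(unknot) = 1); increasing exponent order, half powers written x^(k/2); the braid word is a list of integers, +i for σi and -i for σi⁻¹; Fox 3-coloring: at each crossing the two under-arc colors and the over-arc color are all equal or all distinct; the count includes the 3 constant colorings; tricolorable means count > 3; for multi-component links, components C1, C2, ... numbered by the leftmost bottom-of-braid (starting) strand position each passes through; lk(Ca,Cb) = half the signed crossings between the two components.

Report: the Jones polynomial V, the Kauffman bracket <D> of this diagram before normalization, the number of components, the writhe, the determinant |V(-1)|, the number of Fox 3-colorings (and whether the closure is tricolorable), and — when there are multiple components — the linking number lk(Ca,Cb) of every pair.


V(x) = x^3 + x^5 - x^8
bracket: -A^-8 + A^4 + A^12, w = +8
1 component, writhe +8, over 12 crossings
det 3, colorings 9 of 3^12 — tricolorable
observation: inverse pairs cancel, leaving σ1 σ1 σ2 σ1 σ1 σ1 σ2 σ2


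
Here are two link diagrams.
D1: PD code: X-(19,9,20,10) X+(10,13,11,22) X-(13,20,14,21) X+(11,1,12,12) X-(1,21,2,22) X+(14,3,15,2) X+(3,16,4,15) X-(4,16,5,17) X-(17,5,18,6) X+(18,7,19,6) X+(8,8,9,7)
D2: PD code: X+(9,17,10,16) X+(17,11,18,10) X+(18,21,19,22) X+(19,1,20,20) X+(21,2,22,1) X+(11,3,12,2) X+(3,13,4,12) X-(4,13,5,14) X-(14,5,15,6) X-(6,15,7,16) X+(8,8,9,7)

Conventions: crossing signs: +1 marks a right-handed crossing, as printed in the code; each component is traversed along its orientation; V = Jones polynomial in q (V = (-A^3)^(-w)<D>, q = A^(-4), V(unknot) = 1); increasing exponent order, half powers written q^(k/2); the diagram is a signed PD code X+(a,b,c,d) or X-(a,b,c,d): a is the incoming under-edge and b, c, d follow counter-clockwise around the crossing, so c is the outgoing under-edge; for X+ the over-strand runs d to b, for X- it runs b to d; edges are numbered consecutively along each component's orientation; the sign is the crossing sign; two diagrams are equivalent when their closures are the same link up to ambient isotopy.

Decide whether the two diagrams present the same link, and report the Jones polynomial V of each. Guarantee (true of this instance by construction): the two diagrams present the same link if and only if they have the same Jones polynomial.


same link: no
V(D1) = -q^(-1/2) - q^(1/2)  [11 crossings, <D> = A + A^5, w = +1]
V(D2) = -q^(1/2) - q^(5/2)  [11 crossings, <D> = A^5 + A^13, w = +5]
insight: 2 values of V(q) split the 2 diagrams


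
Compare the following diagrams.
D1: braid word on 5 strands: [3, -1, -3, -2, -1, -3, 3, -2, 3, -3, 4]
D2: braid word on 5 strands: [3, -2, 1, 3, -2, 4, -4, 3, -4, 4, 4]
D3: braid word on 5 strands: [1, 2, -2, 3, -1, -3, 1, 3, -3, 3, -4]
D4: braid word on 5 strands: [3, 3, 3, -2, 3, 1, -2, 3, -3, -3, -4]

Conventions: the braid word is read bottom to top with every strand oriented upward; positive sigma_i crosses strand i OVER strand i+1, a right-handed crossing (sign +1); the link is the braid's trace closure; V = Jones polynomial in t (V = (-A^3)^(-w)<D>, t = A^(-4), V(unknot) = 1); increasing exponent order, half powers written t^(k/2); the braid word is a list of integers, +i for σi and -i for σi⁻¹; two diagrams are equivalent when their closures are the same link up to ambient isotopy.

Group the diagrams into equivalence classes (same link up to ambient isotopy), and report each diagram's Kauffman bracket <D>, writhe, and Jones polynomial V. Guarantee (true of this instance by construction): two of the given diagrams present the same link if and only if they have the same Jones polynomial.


equivalence classes: {D1} | {D2, D4} | {D3}
D1 (bracket A^-7 + A^-3 + A - A^9; 11 crossings at w = -3): V = t^(-9/2) - t^(-5/2) - t^(-3/2) - t^(-1/2)
V(D2) = -t^(-3/2) + t^(-1/2) - 2t^(1/2) + t^(3/2) - 2t^(5/2) + t^(7/2)  (w +3, c 11, <D> = -A^-5 + 2A^-1 - A^3 + 2A^7 - A^11 + A^15)
V(D3) = -t^(-1/2) - t^(1/2)  [11 crossings, <D> = A + A^5, w = +1]
V(D4) = -t^(-3/2) + t^(-1/2) - 2t^(1/2) + t^(3/2) - 2t^(5/2) + t^(7/2)  [11 crossings, <D> = -A^-11 + 2A^-7 - A^-3 + 2A - A^5 + A^9, w = +1]
key observation: V(t) takes 3 values over 4 diagrams, fixing the grouping


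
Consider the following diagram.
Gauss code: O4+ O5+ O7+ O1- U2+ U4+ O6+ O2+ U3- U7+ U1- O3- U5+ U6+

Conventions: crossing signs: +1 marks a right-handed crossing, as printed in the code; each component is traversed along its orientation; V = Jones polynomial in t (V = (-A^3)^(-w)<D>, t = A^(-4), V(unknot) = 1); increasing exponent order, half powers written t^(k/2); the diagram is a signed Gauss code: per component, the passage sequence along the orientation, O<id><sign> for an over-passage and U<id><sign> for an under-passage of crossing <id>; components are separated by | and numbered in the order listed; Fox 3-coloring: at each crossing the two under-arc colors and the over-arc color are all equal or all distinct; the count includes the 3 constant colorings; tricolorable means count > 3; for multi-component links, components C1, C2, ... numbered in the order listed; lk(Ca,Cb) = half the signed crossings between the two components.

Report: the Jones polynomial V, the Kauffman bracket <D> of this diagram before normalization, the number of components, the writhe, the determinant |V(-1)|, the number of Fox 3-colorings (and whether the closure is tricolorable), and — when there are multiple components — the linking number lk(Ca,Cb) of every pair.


Jones polynomial: V(t) = t + t^3 - t^4
<D> = A^-7 - A^-3 - A^5; writhe +3
components 1, writhe +3 (7 crossings)
3-colorings: 9 of 3^7, det 3 — tricolorable
note: det 3 = |V(-1)|; divisible by 3, so tricolorable


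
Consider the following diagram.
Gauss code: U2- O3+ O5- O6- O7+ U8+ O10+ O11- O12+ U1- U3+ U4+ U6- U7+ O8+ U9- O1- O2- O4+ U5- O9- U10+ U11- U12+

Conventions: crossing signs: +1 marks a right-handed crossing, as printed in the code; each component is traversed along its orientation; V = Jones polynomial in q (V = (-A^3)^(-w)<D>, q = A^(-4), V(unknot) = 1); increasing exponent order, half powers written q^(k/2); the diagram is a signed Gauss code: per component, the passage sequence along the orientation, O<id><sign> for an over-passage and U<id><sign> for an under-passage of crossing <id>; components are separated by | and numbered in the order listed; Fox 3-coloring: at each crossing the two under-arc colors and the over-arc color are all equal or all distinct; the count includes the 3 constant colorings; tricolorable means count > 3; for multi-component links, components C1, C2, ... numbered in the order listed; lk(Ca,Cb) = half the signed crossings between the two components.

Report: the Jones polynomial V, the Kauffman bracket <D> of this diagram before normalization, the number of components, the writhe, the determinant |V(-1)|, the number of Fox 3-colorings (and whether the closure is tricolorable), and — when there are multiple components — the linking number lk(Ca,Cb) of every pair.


V = -q^-3 + 2q^-2 - 2q^-1 + 3 - 2q + 2q^2 - q^3
<D> = -A^-12 + 2A^-8 - 2A^-4 + 3 - 2A^4 + 2A^8 - A^12 (w = 0)
1 component over 12 crossings, w = 0
3 Fox colorings among 3^12, |V(-1)| = 13: not tricolorable
why: det 13 = |V(-1)|; not divisible by 3, so not tricolorable


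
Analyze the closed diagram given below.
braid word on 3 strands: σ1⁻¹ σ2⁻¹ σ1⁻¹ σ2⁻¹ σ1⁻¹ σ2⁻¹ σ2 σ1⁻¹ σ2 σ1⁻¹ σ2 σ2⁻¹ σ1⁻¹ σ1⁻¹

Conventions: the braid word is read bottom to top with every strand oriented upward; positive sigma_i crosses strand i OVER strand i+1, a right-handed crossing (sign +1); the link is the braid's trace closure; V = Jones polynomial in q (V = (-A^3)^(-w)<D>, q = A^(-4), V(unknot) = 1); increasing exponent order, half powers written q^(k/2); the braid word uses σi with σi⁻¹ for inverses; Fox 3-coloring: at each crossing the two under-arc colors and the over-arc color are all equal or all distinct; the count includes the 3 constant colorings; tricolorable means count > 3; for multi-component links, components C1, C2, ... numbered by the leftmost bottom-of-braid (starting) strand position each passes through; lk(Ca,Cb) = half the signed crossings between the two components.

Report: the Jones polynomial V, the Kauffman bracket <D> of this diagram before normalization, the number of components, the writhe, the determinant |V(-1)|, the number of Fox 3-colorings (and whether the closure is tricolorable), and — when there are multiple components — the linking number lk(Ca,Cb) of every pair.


V(q) = q^-11 - 2q^-10 + 2q^-9 - 3q^-8 + 2q^-7 - 2q^-6 + 2q^-5 + q^-3
bracket: A^-12 + 2A^-4 - 2 + 2A^4 - 3A^8 + 2A^12 - 2A^16 + A^20, w = -8
1 component, writhe -8, over 14 crossings
det 15, colorings 9 of 3^14 — tricolorable
observation: V spans 8 powers of q: at least 8 crossings in any diagram


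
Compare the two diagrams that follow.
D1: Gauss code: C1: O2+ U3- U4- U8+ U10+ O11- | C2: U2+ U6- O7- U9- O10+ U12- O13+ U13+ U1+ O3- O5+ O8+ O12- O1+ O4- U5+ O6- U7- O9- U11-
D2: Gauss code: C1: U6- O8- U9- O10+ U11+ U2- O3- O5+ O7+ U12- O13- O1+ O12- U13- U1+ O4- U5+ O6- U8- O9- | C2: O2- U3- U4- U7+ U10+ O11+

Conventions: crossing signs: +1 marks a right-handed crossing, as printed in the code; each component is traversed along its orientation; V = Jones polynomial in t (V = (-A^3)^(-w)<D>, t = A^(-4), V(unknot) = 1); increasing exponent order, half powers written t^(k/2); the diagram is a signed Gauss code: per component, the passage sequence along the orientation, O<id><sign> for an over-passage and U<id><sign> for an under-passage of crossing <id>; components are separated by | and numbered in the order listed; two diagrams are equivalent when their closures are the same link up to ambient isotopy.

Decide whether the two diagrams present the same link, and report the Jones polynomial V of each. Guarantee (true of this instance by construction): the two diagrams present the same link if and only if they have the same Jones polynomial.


equivalent: yes
D1 (bracket A^-1 + A^3 + A^7 - A^15; 13 crossings at w = -1): V = t^(-9/2) - t^(-5/2) - t^(-3/2) - t^(-1/2)
D2 (bracket A^-7 + A^-3 + A - A^9; 13 crossings at w = -3): V = t^(-9/2) - t^(-5/2) - t^(-3/2) - t^(-1/2)
key observation: all 2 diagrams share one V(t), hence one class


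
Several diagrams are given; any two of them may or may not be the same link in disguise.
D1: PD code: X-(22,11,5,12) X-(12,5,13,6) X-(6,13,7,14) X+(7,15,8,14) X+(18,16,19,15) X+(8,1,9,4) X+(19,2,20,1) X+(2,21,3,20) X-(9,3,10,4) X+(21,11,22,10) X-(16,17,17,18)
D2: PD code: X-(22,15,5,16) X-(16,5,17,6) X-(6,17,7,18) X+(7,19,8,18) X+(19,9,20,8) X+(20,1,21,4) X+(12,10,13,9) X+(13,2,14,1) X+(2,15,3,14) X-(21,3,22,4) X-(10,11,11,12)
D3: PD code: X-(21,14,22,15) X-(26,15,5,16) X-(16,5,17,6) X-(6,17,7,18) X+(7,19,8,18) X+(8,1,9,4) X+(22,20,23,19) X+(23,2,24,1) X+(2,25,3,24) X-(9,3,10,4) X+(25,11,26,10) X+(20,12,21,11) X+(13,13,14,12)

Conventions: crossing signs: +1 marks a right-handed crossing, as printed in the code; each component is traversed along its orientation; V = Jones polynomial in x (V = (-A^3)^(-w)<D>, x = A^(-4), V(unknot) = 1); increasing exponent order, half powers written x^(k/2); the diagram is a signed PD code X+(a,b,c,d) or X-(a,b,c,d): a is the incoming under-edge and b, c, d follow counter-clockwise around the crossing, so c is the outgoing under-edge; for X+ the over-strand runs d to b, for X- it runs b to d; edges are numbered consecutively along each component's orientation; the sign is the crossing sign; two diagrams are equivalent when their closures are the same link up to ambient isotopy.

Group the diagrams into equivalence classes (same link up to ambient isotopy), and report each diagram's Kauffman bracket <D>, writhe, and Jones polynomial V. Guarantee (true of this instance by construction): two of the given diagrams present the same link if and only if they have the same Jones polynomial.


grouping into links: {D1, D2, D3}
V(D1) = -x^(1/2) - x^(5/2)  (w +1, c 11, <D> = A^-7 + A)
V(D2) = -x^(1/2) - x^(5/2)  (w +1, c 11, <D> = A^-7 + A)
V(D3) = -x^(1/2) - x^(5/2)  [13 crossings, <D> = A^-1 + A^7, w = +3]
why: all 3 diagrams share one V(x), hence one class


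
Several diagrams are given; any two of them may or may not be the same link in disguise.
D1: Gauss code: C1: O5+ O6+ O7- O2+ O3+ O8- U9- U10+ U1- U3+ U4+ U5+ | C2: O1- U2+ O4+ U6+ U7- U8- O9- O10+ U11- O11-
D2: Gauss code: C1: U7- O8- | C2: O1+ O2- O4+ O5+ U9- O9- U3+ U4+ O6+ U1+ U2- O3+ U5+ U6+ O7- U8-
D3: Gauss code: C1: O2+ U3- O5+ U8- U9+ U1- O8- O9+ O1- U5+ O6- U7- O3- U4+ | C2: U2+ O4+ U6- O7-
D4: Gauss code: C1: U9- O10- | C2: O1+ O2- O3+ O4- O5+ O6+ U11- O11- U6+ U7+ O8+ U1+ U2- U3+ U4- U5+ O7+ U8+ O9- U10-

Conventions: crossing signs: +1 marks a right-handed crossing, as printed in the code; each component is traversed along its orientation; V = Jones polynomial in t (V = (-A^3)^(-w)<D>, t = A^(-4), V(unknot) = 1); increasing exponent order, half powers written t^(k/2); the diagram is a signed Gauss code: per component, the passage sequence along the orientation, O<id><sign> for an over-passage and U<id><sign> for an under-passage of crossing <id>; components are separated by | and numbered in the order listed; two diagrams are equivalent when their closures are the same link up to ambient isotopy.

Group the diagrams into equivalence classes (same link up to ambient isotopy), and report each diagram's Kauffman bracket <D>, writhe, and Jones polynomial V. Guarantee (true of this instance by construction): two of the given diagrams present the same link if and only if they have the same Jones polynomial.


grouping into links: {D1} | {D2, D4} | {D3}
V(D1) = -t^(-1/2) - t^(1/2)  (w +1, c 11, <D> = A + A^5)
V(D2) = -t^(-3/2) - 2t^(1/2) + t^(3/2) - t^(5/2) + t^(7/2)  [9 crossings, <D> = -A^-11 + A^-7 - A^-3 + 2A + A^9, w = +1]
V(D3) = t^(-7/2) - 2t^(-5/2) + t^(-3/2) - 2t^(-1/2) + t^(1/2) - t^(3/2)  (w -1, c 9, <D> = A^-9 - A^-5 + 2A^-1 - A^3 + 2A^7 - A^11)
V(D4) = -t^(-3/2) - 2t^(1/2) + t^(3/2) - t^(5/2) + t^(7/2)  (w +1, c 11, <D> = -A^-11 + A^-7 - A^-3 + 2A + A^9)
why: 3 values of V(t) split the 4 diagrams


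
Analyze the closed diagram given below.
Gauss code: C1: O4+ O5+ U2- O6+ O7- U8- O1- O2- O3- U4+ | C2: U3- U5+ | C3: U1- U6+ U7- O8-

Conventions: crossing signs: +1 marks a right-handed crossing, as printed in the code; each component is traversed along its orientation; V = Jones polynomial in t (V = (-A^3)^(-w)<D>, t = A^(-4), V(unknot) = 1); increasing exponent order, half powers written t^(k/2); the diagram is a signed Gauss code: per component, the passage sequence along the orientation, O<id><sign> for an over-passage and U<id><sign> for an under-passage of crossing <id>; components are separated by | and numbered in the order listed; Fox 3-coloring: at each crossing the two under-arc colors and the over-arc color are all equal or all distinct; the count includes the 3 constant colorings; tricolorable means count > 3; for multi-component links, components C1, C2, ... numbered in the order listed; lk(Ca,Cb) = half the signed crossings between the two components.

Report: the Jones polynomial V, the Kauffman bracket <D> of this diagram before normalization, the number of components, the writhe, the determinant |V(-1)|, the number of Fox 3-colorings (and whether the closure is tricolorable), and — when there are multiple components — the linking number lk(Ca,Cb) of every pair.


V = t^-3 + t^-2 + t^-1 + 1
<D> = A^-6 + A^-2 + A^2 + A^6 (w = -2)
3 components over 8 crossings, w = -2
lk(C1,C2): 0
lk(C1,C3) = -1
linking number lk(C2,C3) = 0
9 Fox colorings among 3^8, |V(-1)| = 0: tricolorable
why: the span of V is 3, within the link bound 8 + 3 - 1


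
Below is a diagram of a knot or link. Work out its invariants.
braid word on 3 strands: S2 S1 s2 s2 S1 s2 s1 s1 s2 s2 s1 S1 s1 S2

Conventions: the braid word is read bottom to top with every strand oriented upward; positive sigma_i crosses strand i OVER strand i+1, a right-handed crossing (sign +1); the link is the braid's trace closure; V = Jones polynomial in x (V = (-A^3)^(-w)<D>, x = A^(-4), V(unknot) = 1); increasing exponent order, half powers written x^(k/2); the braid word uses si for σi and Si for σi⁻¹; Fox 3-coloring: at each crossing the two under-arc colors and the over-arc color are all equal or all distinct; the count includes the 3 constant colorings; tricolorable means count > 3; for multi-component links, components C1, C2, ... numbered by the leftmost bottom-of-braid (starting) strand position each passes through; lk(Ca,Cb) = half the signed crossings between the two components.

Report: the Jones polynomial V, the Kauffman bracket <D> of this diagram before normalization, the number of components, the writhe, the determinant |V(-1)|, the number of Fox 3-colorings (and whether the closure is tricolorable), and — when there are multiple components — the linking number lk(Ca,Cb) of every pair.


V = -1 + 2x - 2x^2 + 4x^3 - 3x^4 + 3x^5 - 2x^6 + x^7 - x^8
<D> = -A^-20 + A^-16 - 2A^-12 + 3A^-8 - 3A^-4 + 4 - 2A^4 + 2A^8 - A^12 (w = +4)
1 component over 14 crossings, w = +4
3 Fox colorings among 3^14, |V(-1)| = 19: not tricolorable
why: w = +4 (over 14 crossings) is diagram-only; (-A^3)^(-4) removes it from V


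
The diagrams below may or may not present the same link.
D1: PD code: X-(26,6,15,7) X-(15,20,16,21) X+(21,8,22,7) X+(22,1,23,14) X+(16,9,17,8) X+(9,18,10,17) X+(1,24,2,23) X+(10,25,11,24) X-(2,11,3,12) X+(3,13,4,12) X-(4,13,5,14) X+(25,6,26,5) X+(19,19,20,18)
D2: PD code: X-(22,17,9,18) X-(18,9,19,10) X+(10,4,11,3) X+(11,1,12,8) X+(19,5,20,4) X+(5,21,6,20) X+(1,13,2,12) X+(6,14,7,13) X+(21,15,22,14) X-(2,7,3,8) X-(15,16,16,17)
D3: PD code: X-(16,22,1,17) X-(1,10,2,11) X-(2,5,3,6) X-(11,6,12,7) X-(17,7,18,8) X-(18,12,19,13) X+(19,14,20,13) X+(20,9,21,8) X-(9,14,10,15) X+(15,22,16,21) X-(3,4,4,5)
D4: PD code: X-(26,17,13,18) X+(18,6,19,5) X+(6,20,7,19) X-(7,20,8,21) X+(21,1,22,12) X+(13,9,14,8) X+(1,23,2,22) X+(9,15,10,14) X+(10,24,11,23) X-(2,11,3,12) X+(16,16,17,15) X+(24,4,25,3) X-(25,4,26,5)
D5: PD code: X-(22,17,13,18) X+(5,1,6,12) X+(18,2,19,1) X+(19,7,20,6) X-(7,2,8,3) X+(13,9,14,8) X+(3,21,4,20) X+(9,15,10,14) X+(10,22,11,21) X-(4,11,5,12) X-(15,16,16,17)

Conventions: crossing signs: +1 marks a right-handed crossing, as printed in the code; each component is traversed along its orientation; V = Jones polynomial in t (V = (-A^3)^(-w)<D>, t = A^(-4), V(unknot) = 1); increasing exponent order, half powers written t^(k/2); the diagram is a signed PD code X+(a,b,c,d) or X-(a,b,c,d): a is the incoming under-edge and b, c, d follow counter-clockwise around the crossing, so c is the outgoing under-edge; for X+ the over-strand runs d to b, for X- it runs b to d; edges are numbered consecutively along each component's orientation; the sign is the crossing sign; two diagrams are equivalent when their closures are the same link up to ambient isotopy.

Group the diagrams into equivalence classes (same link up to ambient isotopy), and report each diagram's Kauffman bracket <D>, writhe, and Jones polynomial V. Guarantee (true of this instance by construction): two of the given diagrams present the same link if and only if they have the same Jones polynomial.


equivalence classes: {D1, D2, D4, D5} | {D3}
D1 (bracket A^-11 + A^-3 - A + A^5 - A^9 + A^13; 13 crossings at w = +5): V = -t^(1/2) + t^(3/2) - t^(5/2) + t^(7/2) - t^(9/2) - t^(13/2)
D2 (bracket A^-17 + A^-9 - A^-5 + A^-1 - A^3 + A^7; 11 crossings at w = +3): V = -t^(1/2) + t^(3/2) - t^(5/2) + t^(7/2) - t^(9/2) - t^(13/2)
D3 (bracket A^-13 + A^-9 + A^-5 - A^3; 11 crossings at w = -5): V = t^(-9/2) - t^(-5/2) - t^(-3/2) - t^(-1/2)
V(D4) = -t^(1/2) + t^(3/2) - t^(5/2) + t^(7/2) - t^(9/2) - t^(13/2)  (w +5, c 13, <D> = A^-11 + A^-3 - A + A^5 - A^9 + A^13)
V(D5) = -t^(1/2) + t^(3/2) - t^(5/2) + t^(7/2) - t^(9/2) - t^(13/2)  (w +3, c 11, <D> = A^-17 + A^-9 - A^-5 + A^-1 - A^3 + A^7)
key observation: 2 classes among 5 diagrams; unequal V(t) rules out equality
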